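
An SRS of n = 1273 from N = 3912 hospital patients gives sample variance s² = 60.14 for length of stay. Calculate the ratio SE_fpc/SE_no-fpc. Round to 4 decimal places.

f = n/N = 1273/3912 = 0.32540900.
SE_no-fpc = √(s²/n) = 0.21735394; SE_fpc = √((1−f)s²/n) = 0.17852037.
Ratio = √(1−f) = 0.82133489.

0.8213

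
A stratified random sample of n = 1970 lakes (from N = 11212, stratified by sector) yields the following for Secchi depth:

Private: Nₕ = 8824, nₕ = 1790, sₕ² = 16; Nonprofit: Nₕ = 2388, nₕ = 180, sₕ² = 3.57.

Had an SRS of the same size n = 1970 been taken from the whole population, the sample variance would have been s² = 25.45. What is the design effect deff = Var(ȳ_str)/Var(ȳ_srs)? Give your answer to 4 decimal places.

Var(ȳ_str) = Σ Wₕ²(1−fₕ)sₕ²/nₕ with Wₕ = Nₕ/11212:
  Private: (8824/11212)²·(1−1790/8824)·16/1790 = 0.0044133527
  Nonprofit: (2388/11212)²·(1−180/2388)·3.57/180 = 8.3188429 × 10^-4
  → Var(ȳ_str) = 0.005245237.
Var(ȳ_srs) = (1 − 1970/11212)·25.45/1970 = 0.010648892.
deff = 0.005245237 / 0.010648892 = 0.4926.

0.4926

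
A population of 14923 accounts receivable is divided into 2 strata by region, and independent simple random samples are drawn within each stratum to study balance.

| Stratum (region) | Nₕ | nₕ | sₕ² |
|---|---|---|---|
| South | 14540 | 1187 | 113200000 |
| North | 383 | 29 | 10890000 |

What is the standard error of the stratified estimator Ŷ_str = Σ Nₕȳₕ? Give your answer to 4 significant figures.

4.309 × 10^6

Var(Ŷ_str) = Σₕ Nₕ²(1 − fₕ)sₕ²/nₕ.
South: 14540²·(1 − 1187/14540)·113200000/1187 = 1.851565 × 10^13.
North: 383²·(1 − 29/383)·10890000/29 = 5.0913379 × 10^10.
Sum = 1.8566563 × 10^13.
SE = √(1.8566563 × 10^13) = 4.309 × 10^6.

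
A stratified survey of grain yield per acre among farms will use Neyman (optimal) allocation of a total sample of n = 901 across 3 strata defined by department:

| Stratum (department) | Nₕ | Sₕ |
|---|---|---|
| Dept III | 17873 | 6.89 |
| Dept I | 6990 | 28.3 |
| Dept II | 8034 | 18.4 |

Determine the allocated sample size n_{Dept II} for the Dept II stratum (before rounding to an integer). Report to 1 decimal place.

Neyman allocation: nₕ = n·NₕSₕ / Σⱼ NⱼSⱼ.
Σ NⱼSⱼ = 17873·6.89 + 6990·28.3 + 8034·18.4 = 468787.57.
n_{Dept II} = 901·8034·18.4 / 468787.57 = 284.1.

284.1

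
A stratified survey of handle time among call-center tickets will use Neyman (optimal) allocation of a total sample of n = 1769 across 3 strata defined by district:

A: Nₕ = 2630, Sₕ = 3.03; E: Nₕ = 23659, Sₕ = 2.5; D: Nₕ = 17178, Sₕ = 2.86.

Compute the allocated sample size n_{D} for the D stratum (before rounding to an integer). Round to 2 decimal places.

Neyman allocation: nₕ = n·NₕSₕ / Σⱼ NⱼSⱼ.
Σ NⱼSⱼ = 2630·3.03 + 23659·2.5 + 17178·2.86 = 116245.48.
n_{D} = 1769·17178·2.86 / 116245.48 = 747.64.

747.64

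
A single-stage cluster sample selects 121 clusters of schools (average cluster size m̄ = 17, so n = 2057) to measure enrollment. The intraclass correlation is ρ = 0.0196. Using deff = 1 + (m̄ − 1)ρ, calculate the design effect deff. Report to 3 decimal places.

deff = 1 + (17 − 1)·0.0196 = 1 + 0.3136 = 1.3136.

1.314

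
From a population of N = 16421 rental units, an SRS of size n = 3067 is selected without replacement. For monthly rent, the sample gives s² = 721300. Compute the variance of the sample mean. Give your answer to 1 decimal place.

191.3

Under SRS without replacement, Var(ȳ) = (1 − f)·s²/n with f = n/N = 3067/16421 = 0.18677303.
Var(ȳ) = (1 − 0.18677303)·721300/3067 = 0.81322697·235.18096 = 191.2555.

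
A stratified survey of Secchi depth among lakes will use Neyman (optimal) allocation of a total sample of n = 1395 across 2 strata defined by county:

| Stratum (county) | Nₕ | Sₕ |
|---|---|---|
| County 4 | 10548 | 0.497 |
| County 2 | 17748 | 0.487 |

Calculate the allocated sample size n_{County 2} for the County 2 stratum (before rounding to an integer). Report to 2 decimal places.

Neyman allocation: nₕ = n·NₕSₕ / Σⱼ NⱼSⱼ.
Σ NⱼSⱼ = 10548·0.497 + 17748·0.487 = 13885.632.
n_{County 2} = 1395·17748·0.487 / 13885.632 = 868.33.

868.33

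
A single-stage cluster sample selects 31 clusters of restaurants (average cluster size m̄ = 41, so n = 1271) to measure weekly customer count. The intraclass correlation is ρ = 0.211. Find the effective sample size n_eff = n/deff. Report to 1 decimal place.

deff = 1 + (41 − 1)·0.211 = 1 + 8.44 = 9.44.
n_eff = 1271 / 9.44 = 134.6.

134.6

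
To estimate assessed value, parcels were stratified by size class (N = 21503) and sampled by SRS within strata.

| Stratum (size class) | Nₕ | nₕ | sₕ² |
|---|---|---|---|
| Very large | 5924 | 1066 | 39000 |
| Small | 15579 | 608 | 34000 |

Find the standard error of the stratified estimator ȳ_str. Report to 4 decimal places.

5.5213

Var(ȳ_str) = Σₕ Wₕ²(1 − fₕ)sₕ²/nₕ with Wₕ = Nₕ/N, N = 21503.
Very large: Wₕ = 0.27549644; term = 0.27549644²·(1 − 0.17994598)·39000/1066 = 2.2770987.
Small: Wₕ = 0.72450356; term = 0.72450356²·(1 − 0.03902690)·34000/608 = 28.207696.
Sum = 30.484795.
SE = √(30.484795) = 5.5213.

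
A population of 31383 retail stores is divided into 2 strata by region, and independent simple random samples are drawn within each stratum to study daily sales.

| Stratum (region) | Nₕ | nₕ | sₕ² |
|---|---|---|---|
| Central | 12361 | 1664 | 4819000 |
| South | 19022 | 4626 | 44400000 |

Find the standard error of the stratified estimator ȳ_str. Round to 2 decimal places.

Var(ȳ_str) = Σₕ Wₕ²(1 − fₕ)sₕ²/nₕ with Wₕ = Nₕ/N, N = 31383.
Central: Wₕ = 0.39387567; term = 0.39387567²·(1 − 0.13461694)·4819000/1664 = 388.80361.
South: Wₕ = 0.60612433; term = 0.60612433²·(1 − 0.24319209)·44400000/4626 = 2668.6182.
Sum = 3057.4218.
SE = √(3057.4218) = 55.29.

55.29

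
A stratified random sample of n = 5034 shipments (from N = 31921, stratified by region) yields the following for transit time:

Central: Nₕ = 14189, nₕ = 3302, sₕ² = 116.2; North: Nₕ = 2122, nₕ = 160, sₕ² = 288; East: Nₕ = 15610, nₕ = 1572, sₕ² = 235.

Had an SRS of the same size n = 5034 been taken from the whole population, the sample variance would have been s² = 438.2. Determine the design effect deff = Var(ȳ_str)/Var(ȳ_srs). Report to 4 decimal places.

Var(ȳ_str) = Σ Wₕ²(1−fₕ)sₕ²/nₕ with Wₕ = Nₕ/31921:
  Central: (14189/31921)²·(1−3302/14189)·116.2/3302 = 0.0053350205
  North: (2122/31921)²·(1−160/2122)·288/160 = 0.0073546822
  East: (15610/31921)²·(1−1572/15610)·235/1572 = 0.032149223
  → Var(ȳ_str) = 0.044838926.
Var(ȳ_srs) = (1 − 5034/31921)·438.2/5034 = 0.073320433.
deff = 0.044838926 / 0.073320433 = 0.6115.

0.6115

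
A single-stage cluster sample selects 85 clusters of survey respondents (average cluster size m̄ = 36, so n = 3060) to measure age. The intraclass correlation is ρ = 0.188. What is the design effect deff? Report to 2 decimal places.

7.58

deff = 1 + (36 − 1)·0.188 = 1 + 6.58 = 7.58.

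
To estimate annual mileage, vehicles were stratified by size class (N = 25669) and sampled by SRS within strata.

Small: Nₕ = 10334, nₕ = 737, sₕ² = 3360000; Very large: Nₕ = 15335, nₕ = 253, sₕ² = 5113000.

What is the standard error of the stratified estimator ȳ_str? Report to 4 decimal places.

Var(ȳ_str) = Σₕ Wₕ²(1 − fₕ)sₕ²/nₕ with Wₕ = Nₕ/N, N = 25669.
Small: Wₕ = 0.40258678; term = 0.40258678²·(1 − 0.07131798)·3360000/737 = 686.21126.
Very large: Wₕ = 0.59741322; term = 0.59741322²·(1 − 0.01649821)·5113000/253 = 7093.8188.
Sum = 7780.0301.
SE = √(7780.0301) = 88.2045.

88.2045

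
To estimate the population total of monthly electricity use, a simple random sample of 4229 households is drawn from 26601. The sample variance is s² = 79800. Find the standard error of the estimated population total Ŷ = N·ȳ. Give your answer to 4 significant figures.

Var(Ŷ) = N²·Var(ȳ) = N²·(1 − n/N)·s²/n.
f = 4229/26601 = 0.15897899; Var(ȳ) = 0.84102101·79800/4229 = 15.869822.
Var(Ŷ) = 26601² · 15.869822 = 1.1229696 × 10^10.
SE(Ŷ) = √(1.1229696 × 10^10) = 106000.

106000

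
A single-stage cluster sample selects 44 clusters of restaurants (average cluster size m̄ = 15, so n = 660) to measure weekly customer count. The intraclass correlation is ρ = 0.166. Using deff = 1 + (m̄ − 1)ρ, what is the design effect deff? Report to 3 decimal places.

deff = 1 + (15 − 1)·0.166 = 1 + 2.324 = 3.324.

3.324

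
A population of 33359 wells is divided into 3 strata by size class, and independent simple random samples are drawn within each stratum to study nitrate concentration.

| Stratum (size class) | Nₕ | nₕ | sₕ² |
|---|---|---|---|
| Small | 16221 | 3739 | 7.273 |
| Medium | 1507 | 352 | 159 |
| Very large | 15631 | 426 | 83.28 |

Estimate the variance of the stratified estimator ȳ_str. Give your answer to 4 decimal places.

Var(ȳ_str) = Σₕ Wₕ²(1 − fₕ)sₕ²/nₕ with Wₕ = Nₕ/N, N = 33359.
Small: Wₕ = 0.48625558; term = 0.48625558²·(1 − 0.23050367)·7.273/3739 = 3.5391085 × 10^-4.
Medium: Wₕ = 0.04517522; term = 0.04517522²·(1 − 0.23357664)·159/352 = 7.0651868 × 10^-4.
Very large: Wₕ = 0.46856920; term = 0.46856920²·(1 − 0.02725353)·83.28/426 = 0.041752094.
Sum = 0.042812524.

0.0428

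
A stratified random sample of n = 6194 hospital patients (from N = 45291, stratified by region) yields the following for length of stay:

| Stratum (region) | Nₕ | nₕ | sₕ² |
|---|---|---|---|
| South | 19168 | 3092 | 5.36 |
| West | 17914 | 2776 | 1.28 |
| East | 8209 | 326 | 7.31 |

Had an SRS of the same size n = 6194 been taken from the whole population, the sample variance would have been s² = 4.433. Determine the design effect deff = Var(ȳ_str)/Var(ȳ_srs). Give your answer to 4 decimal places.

Var(ȳ_str) = Σ Wₕ²(1−fₕ)sₕ²/nₕ with Wₕ = Nₕ/45291:
  South: (19168/45291)²·(1−3092/19168)·5.36/3092 = 2.6040918 × 10^-4
  West: (17914/45291)²·(1−2776/17914)·1.28/2776 = 6.0957586 × 10^-5
  East: (8209/45291)²·(1−326/8209)·7.31/326 = 7.0738808 × 10^-4
  → Var(ȳ_str) = 0.0010287548.
Var(ȳ_srs) = (1 − 6194/45291)·4.433/6194 = 6.1781444 × 10^-4.
deff = 0.0010287548 / (6.1781444 × 10^-4) = 1.6652.

1.6652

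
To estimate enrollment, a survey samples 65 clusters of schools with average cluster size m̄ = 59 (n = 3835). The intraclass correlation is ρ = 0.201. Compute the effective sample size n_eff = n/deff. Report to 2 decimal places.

302.97

deff = 1 + (59 − 1)·0.201 = 1 + 11.658 = 12.658.
n_eff = 3835 / 12.658 = 302.97.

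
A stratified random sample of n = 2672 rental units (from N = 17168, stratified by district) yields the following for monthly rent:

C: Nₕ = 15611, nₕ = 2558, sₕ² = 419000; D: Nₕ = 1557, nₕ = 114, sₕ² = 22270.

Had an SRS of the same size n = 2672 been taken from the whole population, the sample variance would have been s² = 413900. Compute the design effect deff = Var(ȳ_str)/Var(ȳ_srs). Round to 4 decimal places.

Var(ȳ_str) = Σ Wₕ²(1−fₕ)sₕ²/nₕ with Wₕ = Nₕ/17168:
  C: (15611/17168)²·(1−2558/15611)·419000/2558 = 113.24398
  D: (1557/17168)²·(1−114/1557)·22270/114 = 1.4891241
  → Var(ȳ_str) = 114.7331.
Var(ȳ_srs) = (1 − 2672/17168)·413900/2672 = 130.79389.
deff = 114.7331 / 130.79389 = 0.8772.

0.8772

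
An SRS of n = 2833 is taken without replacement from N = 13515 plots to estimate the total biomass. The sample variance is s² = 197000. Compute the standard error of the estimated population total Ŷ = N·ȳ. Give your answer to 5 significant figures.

Var(Ŷ) = N²·Var(ȳ) = N²·(1 − n/N)·s²/n.
f = 2833/13515 = 0.20961894; Var(ȳ) = 0.79038106·197000/2833 = 54.961196.
Var(Ŷ) = 13515² · 54.961196 = 1.003895 × 10^10.
SE(Ŷ) = √(1.003895 × 10^10) = 100190.

100190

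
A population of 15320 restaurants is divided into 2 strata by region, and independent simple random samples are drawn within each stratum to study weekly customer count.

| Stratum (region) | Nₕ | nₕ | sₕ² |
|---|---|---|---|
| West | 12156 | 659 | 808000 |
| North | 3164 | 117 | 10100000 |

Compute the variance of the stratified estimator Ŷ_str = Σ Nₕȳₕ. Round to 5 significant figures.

Var(Ŷ_str) = Σₕ Nₕ²(1 − fₕ)sₕ²/nₕ.
West: 12156²·(1 − 659/12156)·808000/659 = 1.7135673 × 10^11.
North: 3164²·(1 − 117/3164)·10100000/117 = 8.3223206 × 10^11.
Sum = 1.0035888 × 10^12.

1.0036 × 10^12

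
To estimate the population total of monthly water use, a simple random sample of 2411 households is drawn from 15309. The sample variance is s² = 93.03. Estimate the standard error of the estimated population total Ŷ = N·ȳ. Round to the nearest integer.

Var(Ŷ) = N²·Var(ȳ) = N²·(1 − n/N)·s²/n.
f = 2411/15309 = 0.15748906; Var(ȳ) = 0.84251094·93.03/2411 = 0.032508832.
Var(Ŷ) = 15309² · 0.032508832 = 7.618948 × 10^6.
SE(Ŷ) = √(7.618948 × 10^6) = 2760.

2760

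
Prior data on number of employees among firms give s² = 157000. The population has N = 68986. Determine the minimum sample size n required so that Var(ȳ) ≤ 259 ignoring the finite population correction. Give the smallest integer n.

Without fpc, n₀ = s²/D = 157000/259 = 606.1776.
Rounding up, n = 607.

607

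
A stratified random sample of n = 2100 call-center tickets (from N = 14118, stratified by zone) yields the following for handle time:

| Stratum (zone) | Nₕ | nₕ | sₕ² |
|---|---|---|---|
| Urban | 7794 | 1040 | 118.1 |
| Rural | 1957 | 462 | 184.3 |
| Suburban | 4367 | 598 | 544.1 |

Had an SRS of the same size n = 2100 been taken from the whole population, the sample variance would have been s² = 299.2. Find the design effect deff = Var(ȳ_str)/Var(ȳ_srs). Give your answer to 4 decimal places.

0.9151

Var(ȳ_str) = Σ Wₕ²(1−fₕ)sₕ²/nₕ with Wₕ = Nₕ/14118:
  Urban: (7794/14118)²·(1−1040/7794)·118.1/1040 = 0.029991049
  Rural: (1957/14118)²·(1−462/1957)·184.3/462 = 0.0058555679
  Suburban: (4367/14118)²·(1−598/4367)·544.1/598 = 0.075134693
  → Var(ȳ_str) = 0.11098131.
Var(ȳ_srs) = (1 − 2100/14118)·299.2/2100 = 0.12128339.
deff = 0.11098131 / 0.12128339 = 0.9151.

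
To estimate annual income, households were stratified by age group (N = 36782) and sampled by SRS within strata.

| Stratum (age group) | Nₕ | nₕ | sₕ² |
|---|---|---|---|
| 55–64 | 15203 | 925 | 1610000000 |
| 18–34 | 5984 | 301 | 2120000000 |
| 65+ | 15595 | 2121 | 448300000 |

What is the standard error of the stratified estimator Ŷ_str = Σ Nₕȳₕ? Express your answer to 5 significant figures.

Var(Ŷ_str) = Σₕ Nₕ²(1 − fₕ)sₕ²/nₕ.
55–64: 15203²·(1 − 925/15203)·1610000000/925 = 3.7781641 × 10^14.
18–34: 5984²·(1 − 301/5984)·2120000000/301 = 2.3951825 × 10^14.
65+: 15595²·(1 − 2121/15595)·448300000/2121 = 4.4412988 × 10^13.
Sum = 6.6174765 × 10^14.
SE = √(6.6174765 × 10^14) = 2.5724 × 10^7.

2.5724 × 10^7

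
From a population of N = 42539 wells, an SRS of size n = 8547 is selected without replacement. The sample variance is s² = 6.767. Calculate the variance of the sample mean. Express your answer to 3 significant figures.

6.33 × 10^-4

Under SRS without replacement, Var(ȳ) = (1 − f)·s²/n with f = n/N = 8547/42539 = 0.20092151.
Var(ȳ) = (1 − 0.20092151)·6.767/8547 = 0.79907849·7.9173979 × 10^-4 = 6.3266224 × 10^-4.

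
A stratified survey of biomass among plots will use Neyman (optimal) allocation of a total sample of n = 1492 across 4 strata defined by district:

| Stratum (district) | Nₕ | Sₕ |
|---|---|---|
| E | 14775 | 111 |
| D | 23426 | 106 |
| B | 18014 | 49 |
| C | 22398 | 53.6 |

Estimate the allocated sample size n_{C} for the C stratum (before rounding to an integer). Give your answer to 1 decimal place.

288.6

Neyman allocation: nₕ = n·NₕSₕ / Σⱼ NⱼSⱼ.
Σ NⱼSⱼ = 14775·111 + 23426·106 + 18014·49 + 22398·53.6 = 6.2063998 × 10^6.
n_{C} = 1492·22398·53.6 / (6.2063998 × 10^6) = 288.6.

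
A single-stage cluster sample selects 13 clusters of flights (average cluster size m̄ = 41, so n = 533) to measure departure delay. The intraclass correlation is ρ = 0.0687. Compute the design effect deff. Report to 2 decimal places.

deff = 1 + (41 − 1)·0.0687 = 1 + 2.748 = 3.748.

3.75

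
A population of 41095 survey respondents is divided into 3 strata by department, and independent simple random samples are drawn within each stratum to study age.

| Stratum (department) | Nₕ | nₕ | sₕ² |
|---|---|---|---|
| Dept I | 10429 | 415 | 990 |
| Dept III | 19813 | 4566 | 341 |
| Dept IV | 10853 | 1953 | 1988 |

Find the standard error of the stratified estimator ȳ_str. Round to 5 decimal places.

Var(ȳ_str) = Σₕ Wₕ²(1 − fₕ)sₕ²/nₕ with Wₕ = Nₕ/N, N = 41095.
Dept I: Wₕ = 0.25377783; term = 0.25377783²·(1 − 0.03979289)·990/415 = 0.14752288.
Dept III: Wₕ = 0.48212678; term = 0.48212678²·(1 − 0.23045475)·341/4566 = 0.013359037.
Dept IV: Wₕ = 0.26409539; term = 0.26409539²·(1 − 0.17995024)·1988/1953 = 0.058220506.
Sum = 0.21910242.
SE = √(0.21910242) = 0.46808.

0.46808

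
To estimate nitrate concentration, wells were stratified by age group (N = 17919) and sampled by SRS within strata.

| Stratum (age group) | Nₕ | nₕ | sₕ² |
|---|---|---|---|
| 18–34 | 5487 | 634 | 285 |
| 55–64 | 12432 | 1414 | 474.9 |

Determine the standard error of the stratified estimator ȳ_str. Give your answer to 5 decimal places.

0.42492

Var(ȳ_str) = Σₕ Wₕ²(1 − fₕ)sₕ²/nₕ with Wₕ = Nₕ/N, N = 17919.
18–34: Wₕ = 0.30621128; term = 0.30621128²·(1 − 0.11554584)·285/634 = 0.037279778.
55–64: Wₕ = 0.69378872; term = 0.69378872²·(1 − 0.11373874)·474.9/1414 = 0.14327453.
Sum = 0.18055431.
SE = √(0.18055431) = 0.42492.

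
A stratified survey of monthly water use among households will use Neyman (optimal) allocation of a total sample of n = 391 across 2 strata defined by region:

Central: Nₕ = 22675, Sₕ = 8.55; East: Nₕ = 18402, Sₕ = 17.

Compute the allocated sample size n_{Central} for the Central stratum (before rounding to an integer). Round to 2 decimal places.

Neyman allocation: nₕ = n·NₕSₕ / Σⱼ NⱼSⱼ.
Σ NⱼSⱼ = 22675·8.55 + 18402·17 = 506705.25.
n_{Central} = 391·22675·8.55 / 506705.25 = 149.60.

149.60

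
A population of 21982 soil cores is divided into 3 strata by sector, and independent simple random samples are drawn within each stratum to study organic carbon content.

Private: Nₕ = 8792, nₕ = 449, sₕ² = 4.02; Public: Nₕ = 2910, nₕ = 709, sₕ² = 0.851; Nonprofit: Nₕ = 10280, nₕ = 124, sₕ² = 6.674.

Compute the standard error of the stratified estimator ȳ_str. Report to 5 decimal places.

Var(ȳ_str) = Σₕ Wₕ²(1 − fₕ)sₕ²/nₕ with Wₕ = Nₕ/N, N = 21982.
Private: Wₕ = 0.39996361; term = 0.39996361²·(1 − 0.05106915)·4.02/449 = 0.0013591119.
Public: Wₕ = 0.13238104; term = 0.13238104²·(1 − 0.24364261)·0.851/709 = 1.5909698 × 10^-5.
Nonprofit: Wₕ = 0.46765535; term = 0.46765535²·(1 − 0.01206226)·6.674/124 = 0.011629095.
Sum = 0.013004117.
SE = √(0.013004117) = 0.11404.

0.11404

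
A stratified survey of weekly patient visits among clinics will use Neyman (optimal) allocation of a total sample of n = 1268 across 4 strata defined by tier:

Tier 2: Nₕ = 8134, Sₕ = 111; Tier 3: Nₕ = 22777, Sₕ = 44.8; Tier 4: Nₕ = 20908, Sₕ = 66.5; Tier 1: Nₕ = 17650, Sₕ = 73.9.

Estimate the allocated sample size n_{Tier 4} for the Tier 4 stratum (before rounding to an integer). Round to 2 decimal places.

381.77

Neyman allocation: nₕ = n·NₕSₕ / Σⱼ NⱼSⱼ.
Σ NⱼSⱼ = 8134·111 + 22777·44.8 + 20908·66.5 + 17650·73.9 = 4.6180006 × 10^6.
n_{Tier 4} = 1268·20908·66.5 / (4.6180006 × 10^6) = 381.77.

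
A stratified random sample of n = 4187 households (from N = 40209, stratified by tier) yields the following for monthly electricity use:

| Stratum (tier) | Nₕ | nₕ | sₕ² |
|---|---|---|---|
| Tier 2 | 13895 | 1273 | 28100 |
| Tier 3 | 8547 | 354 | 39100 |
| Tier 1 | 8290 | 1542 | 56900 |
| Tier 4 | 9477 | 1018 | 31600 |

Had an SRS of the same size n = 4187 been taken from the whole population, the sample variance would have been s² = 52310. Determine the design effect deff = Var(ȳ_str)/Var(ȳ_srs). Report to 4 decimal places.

Var(ȳ_str) = Σ Wₕ²(1−fₕ)sₕ²/nₕ with Wₕ = Nₕ/40209:
  Tier 2: (13895/40209)²·(1−1273/13895)·28100/1273 = 2.394518
  Tier 3: (8547/40209)²·(1−354/8547)·39100/354 = 4.7839167
  Tier 1: (8290/40209)²·(1−1542/8290)·56900/1542 = 1.276765
  Tier 4: (9477/40209)²·(1−1018/9477)·31600/1018 = 1.5391561
  → Var(ȳ_str) = 9.9943558.
Var(ȳ_srs) = (1 − 4187/40209)·52310/4187 = 11.19248.
deff = 9.9943558 / 11.19248 = 0.8930.

0.8930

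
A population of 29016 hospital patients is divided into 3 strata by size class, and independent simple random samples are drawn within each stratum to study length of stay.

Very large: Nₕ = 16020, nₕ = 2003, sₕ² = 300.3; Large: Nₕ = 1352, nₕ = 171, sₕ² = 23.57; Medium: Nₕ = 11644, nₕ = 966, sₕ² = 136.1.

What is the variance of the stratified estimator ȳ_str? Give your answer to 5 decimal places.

0.06105

Var(ȳ_str) = Σₕ Wₕ²(1 − fₕ)sₕ²/nₕ with Wₕ = Nₕ/N, N = 29016.
Very large: Wₕ = 0.55210918; term = 0.55210918²·(1 − 0.12503121)·300.3/2003 = 0.039986821.
Large: Wₕ = 0.04659498; term = 0.04659498²·(1 − 0.12647929)·23.57/171 = 2.6140565 × 10^-4.
Medium: Wₕ = 0.40129584; term = 0.40129584²·(1 − 0.08296118)·136.1/966 = 0.020806452.
Sum = 0.061054679.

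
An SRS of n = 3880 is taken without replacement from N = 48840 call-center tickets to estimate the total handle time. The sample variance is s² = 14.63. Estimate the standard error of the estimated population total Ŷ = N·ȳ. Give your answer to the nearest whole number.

2877

Var(Ŷ) = N²·Var(ȳ) = N²·(1 − n/N)·s²/n.
f = 3880/48840 = 0.07944308; Var(ȳ) = 0.92055692·14.63/3880 = 0.003471069.
Var(Ŷ) = 48840² · 0.003471069 = 8.2796992 × 10^6.
SE(Ŷ) = √(8.2796992 × 10^6) = 2877.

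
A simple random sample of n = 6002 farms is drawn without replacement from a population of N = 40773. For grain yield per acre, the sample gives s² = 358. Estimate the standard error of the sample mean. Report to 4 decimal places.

0.2255

Under SRS without replacement, Var(ȳ) = (1 − f)·s²/n with f = n/N = 6002/40773 = 0.14720526.
Var(ȳ) = (1 − 0.14720526)·358/6002 = 0.85279474·0.059646784 = 0.050866464.
SE(ȳ) = √(0.050866464) = 0.2255.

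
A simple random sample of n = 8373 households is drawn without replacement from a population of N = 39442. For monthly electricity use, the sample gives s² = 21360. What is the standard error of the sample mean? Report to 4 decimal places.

1.4176

Under SRS without replacement, Var(ȳ) = (1 − f)·s²/n with f = n/N = 8373/39442 = 0.21228640.
Var(ȳ) = (1 − 0.21228640)·21360/8373 = 0.78771360·2.551057 = 2.0095023.
SE(ȳ) = √(2.0095023) = 1.4176.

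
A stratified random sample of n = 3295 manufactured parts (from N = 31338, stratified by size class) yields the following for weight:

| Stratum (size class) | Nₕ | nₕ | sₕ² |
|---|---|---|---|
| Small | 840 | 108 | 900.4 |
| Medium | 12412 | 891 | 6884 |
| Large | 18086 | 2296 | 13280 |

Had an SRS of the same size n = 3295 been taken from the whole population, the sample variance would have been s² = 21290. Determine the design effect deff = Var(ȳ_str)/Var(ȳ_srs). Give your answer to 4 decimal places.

Var(ȳ_str) = Σ Wₕ²(1−fₕ)sₕ²/nₕ with Wₕ = Nₕ/31338:
  Small: (840/31338)²·(1−108/840)·900.4/108 = 0.0052198683
  Medium: (12412/31338)²·(1−891/12412)·6884/891 = 1.1250001
  Large: (18086/31338)²·(1−2296/18086)·13280/2296 = 1.6819315
  → Var(ȳ_str) = 2.8121515.
Var(ȳ_srs) = (1 − 3295/31338)·21290/3295 = 5.7819381.
deff = 2.8121515 / 5.7819381 = 0.4864.

0.4864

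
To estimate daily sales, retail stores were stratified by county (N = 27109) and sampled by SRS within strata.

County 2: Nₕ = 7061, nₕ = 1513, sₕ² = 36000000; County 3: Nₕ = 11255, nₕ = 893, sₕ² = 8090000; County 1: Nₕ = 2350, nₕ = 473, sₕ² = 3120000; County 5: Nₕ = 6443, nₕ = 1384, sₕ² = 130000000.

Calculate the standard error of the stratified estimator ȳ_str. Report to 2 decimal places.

Var(ȳ_str) = Σₕ Wₕ²(1 − fₕ)sₕ²/nₕ with Wₕ = Nₕ/N, N = 27109.
County 2: Wₕ = 0.26046700; term = 0.26046700²·(1 − 0.21427560)·36000000/1513 = 1268.3504.
County 3: Wₕ = 0.41517577; term = 0.41517577²·(1 − 0.07934251)·8090000/893 = 1437.6698.
County 1: Wₕ = 0.08668708; term = 0.08668708²·(1 − 0.20127660)·3120000/473 = 39.591193.
County 5: Wₕ = 0.23767015; term = 0.23767015²·(1 − 0.21480677)·130000000/1384 = 4166.1325.
Sum = 6911.7439.
SE = √(6911.7439) = 83.14.

83.14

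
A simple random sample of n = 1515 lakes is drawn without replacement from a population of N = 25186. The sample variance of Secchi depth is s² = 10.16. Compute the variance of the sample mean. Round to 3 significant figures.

0.00630

Under SRS without replacement, Var(ȳ) = (1 − f)·s²/n with f = n/N = 1515/25186 = 0.06015247.
Var(ȳ) = (1 − 0.06015247)·10.16/1515 = 0.93984753·0.0067062706 = 0.0063028719.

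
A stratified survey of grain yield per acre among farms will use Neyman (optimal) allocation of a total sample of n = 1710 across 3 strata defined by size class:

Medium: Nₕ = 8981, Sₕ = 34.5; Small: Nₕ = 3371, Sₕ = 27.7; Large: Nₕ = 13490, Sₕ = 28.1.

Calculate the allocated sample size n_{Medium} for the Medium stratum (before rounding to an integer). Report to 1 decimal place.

Neyman allocation: nₕ = n·NₕSₕ / Σⱼ NⱼSⱼ.
Σ NⱼSⱼ = 8981·34.5 + 3371·27.7 + 13490·28.1 = 782290.2.
n_{Medium} = 1710·8981·34.5 / 782290.2 = 677.3.

677.3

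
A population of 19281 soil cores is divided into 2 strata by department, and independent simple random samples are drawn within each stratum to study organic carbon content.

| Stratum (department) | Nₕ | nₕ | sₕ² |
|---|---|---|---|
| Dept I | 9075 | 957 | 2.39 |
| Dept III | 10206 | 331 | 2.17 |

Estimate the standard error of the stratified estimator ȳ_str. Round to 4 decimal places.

0.0477

Var(ȳ_str) = Σₕ Wₕ²(1 − fₕ)sₕ²/nₕ with Wₕ = Nₕ/N, N = 19281.
Dept I: Wₕ = 0.47067061; term = 0.47067061²·(1 − 0.10545455)·2.39/957 = 4.9490579 × 10^-4.
Dept III: Wₕ = 0.52932939; term = 0.52932939²·(1 − 0.03243190)·2.17/331 = 0.0017773187.
Sum = 0.0022722245.
SE = √(0.0022722245) = 0.0477.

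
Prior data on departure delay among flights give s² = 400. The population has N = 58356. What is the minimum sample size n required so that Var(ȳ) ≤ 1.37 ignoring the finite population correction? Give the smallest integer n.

292

Without fpc, n₀ = s²/D = 400/1.37 = 291.9708.
Rounding up, n = 292.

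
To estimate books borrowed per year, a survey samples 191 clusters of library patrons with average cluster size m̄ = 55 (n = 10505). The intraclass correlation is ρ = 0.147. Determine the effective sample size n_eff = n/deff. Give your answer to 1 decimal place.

deff = 1 + (55 − 1)·0.147 = 1 + 7.938 = 8.938.
n_eff = 10505 / 8.938 = 1175.3.

1175.3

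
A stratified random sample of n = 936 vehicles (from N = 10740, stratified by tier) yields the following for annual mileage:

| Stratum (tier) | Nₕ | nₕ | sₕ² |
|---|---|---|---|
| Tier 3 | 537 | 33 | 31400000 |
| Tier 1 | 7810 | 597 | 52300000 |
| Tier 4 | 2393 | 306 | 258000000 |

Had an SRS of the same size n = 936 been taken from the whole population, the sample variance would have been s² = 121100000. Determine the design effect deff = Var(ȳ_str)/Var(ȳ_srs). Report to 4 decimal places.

0.6903

Var(ȳ_str) = Σ Wₕ²(1−fₕ)sₕ²/nₕ with Wₕ = Nₕ/10740:
  Tier 3: (537/10740)²·(1−33/537)·31400000/33 = 2232.6054
  Tier 1: (7810/10740)²·(1−597/7810)·52300000/597 = 42784.431
  Tier 4: (2393/10740)²·(1−306/2393)·258000000/306 = 36505.211
  → Var(ȳ_str) = 81522.247.
Var(ȳ_srs) = (1 − 936/10740)·121100000/936 = 118104.74.
deff = 81522.247 / 118104.74 = 0.6903.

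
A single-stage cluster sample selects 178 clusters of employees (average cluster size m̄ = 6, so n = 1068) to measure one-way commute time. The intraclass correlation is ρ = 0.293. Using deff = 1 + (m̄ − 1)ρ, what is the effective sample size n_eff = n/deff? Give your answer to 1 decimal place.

433.3

deff = 1 + (6 − 1)·0.293 = 1 + 1.465 = 2.465.
n_eff = 1068 / 2.465 = 433.3.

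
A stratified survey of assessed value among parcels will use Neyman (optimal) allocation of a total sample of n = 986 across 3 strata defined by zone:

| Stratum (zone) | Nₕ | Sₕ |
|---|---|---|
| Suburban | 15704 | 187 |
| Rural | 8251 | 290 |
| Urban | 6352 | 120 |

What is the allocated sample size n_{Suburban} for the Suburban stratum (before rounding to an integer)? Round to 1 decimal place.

475.3

Neyman allocation: nₕ = n·NₕSₕ / Σⱼ NⱼSⱼ.
Σ NⱼSⱼ = 15704·187 + 8251·290 + 6352·120 = 6.091678 × 10^6.
n_{Suburban} = 986·15704·187 / (6.091678 × 10^6) = 475.3.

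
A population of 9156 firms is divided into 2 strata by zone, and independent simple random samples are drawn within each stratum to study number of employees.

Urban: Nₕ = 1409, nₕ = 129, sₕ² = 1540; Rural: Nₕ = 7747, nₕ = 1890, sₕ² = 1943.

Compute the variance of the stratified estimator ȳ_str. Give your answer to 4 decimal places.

Var(ȳ_str) = Σₕ Wₕ²(1 − fₕ)sₕ²/nₕ with Wₕ = Nₕ/N, N = 9156.
Urban: Wₕ = 0.15388816; term = 0.15388816²·(1 − 0.09155429)·1540/129 = 0.25682684.
Rural: Wₕ = 0.84611184; term = 0.84611184²·(1 − 0.24396541)·1943/1890 = 0.55642702.
Sum = 0.81325386.

0.8133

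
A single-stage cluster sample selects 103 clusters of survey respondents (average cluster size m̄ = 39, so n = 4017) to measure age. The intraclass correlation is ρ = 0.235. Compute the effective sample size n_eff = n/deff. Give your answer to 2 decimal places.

deff = 1 + (39 − 1)·0.235 = 1 + 8.93 = 9.93.
n_eff = 4017 / 9.93 = 404.53.

404.53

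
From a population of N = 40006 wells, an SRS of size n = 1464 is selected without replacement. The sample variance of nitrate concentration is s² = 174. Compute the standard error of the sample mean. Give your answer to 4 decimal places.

0.3384

Under SRS without replacement, Var(ȳ) = (1 − f)·s²/n with f = n/N = 1464/40006 = 0.03659451.
Var(ȳ) = (1 − 0.03659451)·174/1464 = 0.96340549·0.11885246 = 0.11450311.
SE(ȳ) = √(0.11450311) = 0.3384.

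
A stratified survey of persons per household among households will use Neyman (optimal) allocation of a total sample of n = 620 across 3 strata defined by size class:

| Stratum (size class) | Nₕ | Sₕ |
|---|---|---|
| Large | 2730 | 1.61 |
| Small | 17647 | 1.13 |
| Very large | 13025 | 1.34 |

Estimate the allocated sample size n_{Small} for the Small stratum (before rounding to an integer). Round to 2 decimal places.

295.85

Neyman allocation: nₕ = n·NₕSₕ / Σⱼ NⱼSⱼ.
Σ NⱼSⱼ = 2730·1.61 + 17647·1.13 + 13025·1.34 = 41789.91.
n_{Small} = 620·17647·1.13 / 41789.91 = 295.85.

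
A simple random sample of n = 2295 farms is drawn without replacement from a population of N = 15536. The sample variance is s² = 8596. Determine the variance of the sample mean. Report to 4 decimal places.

Under SRS without replacement, Var(ȳ) = (1 − f)·s²/n with f = n/N = 2295/15536 = 0.14772142.
Var(ȳ) = (1 − 0.14772142)·8596/2295 = 0.85227858·3.7455338 = 3.1922382.

3.1922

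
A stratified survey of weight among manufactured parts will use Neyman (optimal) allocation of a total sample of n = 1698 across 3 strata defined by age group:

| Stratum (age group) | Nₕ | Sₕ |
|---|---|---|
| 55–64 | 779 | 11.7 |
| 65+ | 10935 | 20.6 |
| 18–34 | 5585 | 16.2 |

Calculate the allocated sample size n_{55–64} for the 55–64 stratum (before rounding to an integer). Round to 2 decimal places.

47.64

Neyman allocation: nₕ = n·NₕSₕ / Σⱼ NⱼSⱼ.
Σ NⱼSⱼ = 779·11.7 + 10935·20.6 + 5585·16.2 = 324852.3.
n_{55–64} = 1698·779·11.7 / 324852.3 = 47.64.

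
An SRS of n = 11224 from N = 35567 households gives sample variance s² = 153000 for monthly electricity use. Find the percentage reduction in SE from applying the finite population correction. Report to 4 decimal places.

f = n/N = 11224/35567 = 0.31557342.
SE_no-fpc = √(s²/n) = 3.6920867; SE_fpc = √((1−f)s²/n) = 3.0544662.
Ratio = √(1−f) = 0.82730078. Reduction = 100·(1 − 0.82730078) = 17.2699%.

17.2699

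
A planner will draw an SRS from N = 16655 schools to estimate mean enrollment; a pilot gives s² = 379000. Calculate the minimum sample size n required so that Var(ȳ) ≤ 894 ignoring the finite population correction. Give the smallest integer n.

Without fpc, n₀ = s²/D = 379000/894 = 423.9374.
Rounding up, n = 424.

424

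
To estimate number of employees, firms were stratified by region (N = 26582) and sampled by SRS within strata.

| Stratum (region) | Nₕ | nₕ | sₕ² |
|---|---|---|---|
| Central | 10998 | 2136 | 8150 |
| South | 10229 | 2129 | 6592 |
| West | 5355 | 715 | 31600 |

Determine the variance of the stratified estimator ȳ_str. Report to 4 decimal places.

Var(ȳ_str) = Σₕ Wₕ²(1 − fₕ)sₕ²/nₕ with Wₕ = Nₕ/N, N = 26582.
Central: Wₕ = 0.41373862; term = 0.41373862²·(1 − 0.19421713)·8150/2136 = 0.52629169.
South: Wₕ = 0.38480927; term = 0.38480927²·(1 − 0.20813374)·6592/2129 = 0.36306504.
West: Wₕ = 0.20145211; term = 0.20145211²·(1 − 0.13352007)·31600/715 = 1.5541151.
Sum = 2.4434718.

2.4435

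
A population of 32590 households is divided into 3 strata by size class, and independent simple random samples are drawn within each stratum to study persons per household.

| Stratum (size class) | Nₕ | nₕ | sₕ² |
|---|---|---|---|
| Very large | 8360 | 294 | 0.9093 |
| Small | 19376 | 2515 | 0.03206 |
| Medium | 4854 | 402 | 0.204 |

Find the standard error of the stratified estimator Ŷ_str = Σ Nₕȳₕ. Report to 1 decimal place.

Var(Ŷ_str) = Σₕ Nₕ²(1 − fₕ)sₕ²/nₕ.
Very large: 8360²·(1 − 294/8360)·0.9093/294 = 208556.8.
Small: 19376²·(1 − 2515/19376)·0.03206/2515 = 4164.597.
Medium: 4854²·(1 − 402/4854)·0.204/402 = 10966.273.
Sum = 223687.67.
SE = √(223687.67) = 473.0.

473.0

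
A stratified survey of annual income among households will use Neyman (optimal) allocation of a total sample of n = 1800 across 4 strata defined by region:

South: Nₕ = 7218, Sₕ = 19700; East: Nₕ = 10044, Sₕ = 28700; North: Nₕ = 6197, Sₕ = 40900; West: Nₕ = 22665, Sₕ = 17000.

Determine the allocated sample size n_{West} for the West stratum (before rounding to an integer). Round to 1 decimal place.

648.6

Neyman allocation: nₕ = n·NₕSₕ / Σⱼ NⱼSⱼ.
Σ NⱼSⱼ = 7218·19700 + 10044·28700 + 6197·40900 + 22665·17000 = 1.0692197 × 10^9.
n_{West} = 1800·22665·17000 / (1.0692197 × 10^9) = 648.6.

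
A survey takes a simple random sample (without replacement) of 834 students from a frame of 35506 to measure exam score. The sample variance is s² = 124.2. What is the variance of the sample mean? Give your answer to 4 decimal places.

Under SRS without replacement, Var(ȳ) = (1 − f)·s²/n with f = n/N = 834/35506 = 0.02348899.
Var(ȳ) = (1 − 0.02348899)·124.2/834 = 0.97651101·0.14892086 = 0.14542286.

0.1454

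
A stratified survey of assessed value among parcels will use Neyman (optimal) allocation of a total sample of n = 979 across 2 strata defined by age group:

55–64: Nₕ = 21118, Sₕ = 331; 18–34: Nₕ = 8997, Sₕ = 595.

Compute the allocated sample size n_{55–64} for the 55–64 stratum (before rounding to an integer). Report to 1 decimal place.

Neyman allocation: nₕ = n·NₕSₕ / Σⱼ NⱼSⱼ.
Σ NⱼSⱼ = 21118·331 + 8997·595 = 1.2343273 × 10^7.
n_{55–64} = 979·21118·331 / (1.2343273 × 10^7) = 554.4.

554.4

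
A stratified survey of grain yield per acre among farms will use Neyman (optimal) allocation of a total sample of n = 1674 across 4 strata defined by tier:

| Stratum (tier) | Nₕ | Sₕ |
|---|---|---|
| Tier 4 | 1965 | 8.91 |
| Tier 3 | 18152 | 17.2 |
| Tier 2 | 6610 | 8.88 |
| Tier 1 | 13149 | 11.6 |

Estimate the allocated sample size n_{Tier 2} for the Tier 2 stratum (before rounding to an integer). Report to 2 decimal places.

181.64

Neyman allocation: nₕ = n·NₕSₕ / Σⱼ NⱼSⱼ.
Σ NⱼSⱼ = 1965·8.91 + 18152·17.2 + 6610·8.88 + 13149·11.6 = 540947.75.
n_{Tier 2} = 1674·6610·8.88 / 540947.75 = 181.64.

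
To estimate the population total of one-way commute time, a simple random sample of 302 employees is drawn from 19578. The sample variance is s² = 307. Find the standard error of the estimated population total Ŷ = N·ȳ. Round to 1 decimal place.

Var(Ŷ) = N²·Var(ȳ) = N²·(1 − n/N)·s²/n.
f = 302/19578 = 0.01542548; Var(ȳ) = 0.98457452·307/302 = 1.0008754.
Var(Ŷ) = 19578² · 1.0008754 = 3.8363362 × 10^8.
SE(Ŷ) = √(3.8363362 × 10^8) = 19586.6.

19586.6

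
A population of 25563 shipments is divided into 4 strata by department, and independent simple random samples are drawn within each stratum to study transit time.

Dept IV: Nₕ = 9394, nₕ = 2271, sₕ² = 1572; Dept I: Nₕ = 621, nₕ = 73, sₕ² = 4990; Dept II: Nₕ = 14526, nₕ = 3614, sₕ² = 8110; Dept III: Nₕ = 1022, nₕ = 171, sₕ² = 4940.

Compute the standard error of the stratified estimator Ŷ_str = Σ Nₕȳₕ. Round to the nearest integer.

21223

Var(Ŷ_str) = Σₕ Nₕ²(1 − fₕ)sₕ²/nₕ.
Dept IV: 9394²·(1 − 2271/9394)·1572/2271 = 4.6317905 × 10^7.
Dept I: 621²·(1 − 73/621)·4990/73 = 2.326215 × 10^7.
Dept II: 14526²·(1 − 3614/14526)·8110/3614 = 3.5569938 × 10^8.
Dept III: 1022²·(1 − 171/1022)·4940/171 = 2.5125302 × 10^7.
Sum = 4.5040474 × 10^8.
SE = √(4.5040474 × 10^8) = 21223.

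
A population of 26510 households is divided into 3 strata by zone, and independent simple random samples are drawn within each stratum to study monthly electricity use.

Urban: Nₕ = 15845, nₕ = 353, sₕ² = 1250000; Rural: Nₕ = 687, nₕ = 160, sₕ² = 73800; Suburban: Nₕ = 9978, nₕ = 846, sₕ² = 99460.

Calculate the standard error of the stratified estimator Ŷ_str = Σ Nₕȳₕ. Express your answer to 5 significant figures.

938140

Var(Ŷ_str) = Σₕ Nₕ²(1 − fₕ)sₕ²/nₕ.
Urban: 15845²·(1 − 353/15845)·1250000/353 = 8.6923067 × 10^11.
Rural: 687²·(1 − 160/687)·73800/160 = 1.669951 × 10^8.
Suburban: 9978²·(1 − 846/9978)·99460/846 = 1.0712418 × 10^10.
Sum = 8.8011008 × 10^11.
SE = √(8.8011008 × 10^11) = 938140.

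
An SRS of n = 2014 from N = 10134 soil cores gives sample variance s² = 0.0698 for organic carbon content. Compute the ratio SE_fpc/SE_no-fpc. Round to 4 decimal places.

0.8951

f = n/N = 2014/10134 = 0.19873693.
SE_no-fpc = √(s²/n) = 0.0058870534; SE_fpc = √((1−f)s²/n) = 0.0052696958.
Ratio = √(1−f) = 0.89513299.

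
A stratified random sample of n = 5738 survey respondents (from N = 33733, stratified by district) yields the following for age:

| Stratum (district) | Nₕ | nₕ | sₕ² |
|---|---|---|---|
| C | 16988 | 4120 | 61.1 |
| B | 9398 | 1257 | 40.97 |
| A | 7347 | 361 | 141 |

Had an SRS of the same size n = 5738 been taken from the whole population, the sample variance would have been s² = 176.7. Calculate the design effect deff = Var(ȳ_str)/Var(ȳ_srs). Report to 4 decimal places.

0.8866

Var(ȳ_str) = Σ Wₕ²(1−fₕ)sₕ²/nₕ with Wₕ = Nₕ/33733:
  C: (16988/33733)²·(1−4120/16988)·61.1/4120 = 0.0028489667
  B: (9398/33733)²·(1−1257/9398)·40.97/1257 = 0.002191462
  A: (7347/33733)²·(1−361/7347)·141/361 = 0.017617351
  → Var(ȳ_str) = 0.02265778.
Var(ȳ_srs) = (1 − 5738/33733)·176.7/5738 = 0.025556508.
deff = 0.02265778 / 0.025556508 = 0.8866.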